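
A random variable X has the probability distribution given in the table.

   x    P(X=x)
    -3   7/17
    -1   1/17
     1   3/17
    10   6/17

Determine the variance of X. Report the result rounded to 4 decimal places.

33.4187

E[X] = (7/17)·(-3) + (1/17)·(-1) + (3/17)·1 + (6/17)·10 = 41/17
E[X²] = (7/17)·9 + (1/17)·1 + (3/17)·1 + (6/17)·100 = 667/17
Var(X) = 667/17 − (41/17)² = 9658/289 ≈ 33.4187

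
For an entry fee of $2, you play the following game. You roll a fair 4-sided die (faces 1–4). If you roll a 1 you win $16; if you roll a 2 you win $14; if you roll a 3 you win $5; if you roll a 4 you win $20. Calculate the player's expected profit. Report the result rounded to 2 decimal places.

E[payout] = (1/4)·5 + (1/4)·14 + (1/4)·16 + (1/4)·20 = 55/4
Expected profit = 55/4 − 2 = 47/4 ≈ $11.75

$11.75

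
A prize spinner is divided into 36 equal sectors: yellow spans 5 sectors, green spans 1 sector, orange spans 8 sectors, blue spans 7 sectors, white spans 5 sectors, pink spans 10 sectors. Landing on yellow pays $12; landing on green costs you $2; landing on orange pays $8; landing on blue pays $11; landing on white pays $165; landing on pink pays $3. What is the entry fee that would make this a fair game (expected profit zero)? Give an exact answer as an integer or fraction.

E[payout] = (5/36)·12 + (1/36)·(-2) + (8/36)·8 + (7/36)·11 + (5/36)·165 + (10/36)·3 = 527/18
Fair fee = E[payout] = 527/18

527/18 dollars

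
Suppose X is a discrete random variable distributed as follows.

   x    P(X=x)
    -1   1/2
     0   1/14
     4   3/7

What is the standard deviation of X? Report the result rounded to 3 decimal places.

2.425

E[X] = 17/14, E[X²] = 103/14
Var(X) = E[X²] − (E[X])² = 103/14 − 289/196 = 1153/196
SD(X) = √(1153/196) ≈ 2.425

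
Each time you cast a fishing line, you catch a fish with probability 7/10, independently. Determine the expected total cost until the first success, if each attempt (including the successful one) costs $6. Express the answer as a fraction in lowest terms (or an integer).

E[#attempts] = 1/p = 10/7; E[cost] = 6·10/7 = 60/7.

60/7 dollars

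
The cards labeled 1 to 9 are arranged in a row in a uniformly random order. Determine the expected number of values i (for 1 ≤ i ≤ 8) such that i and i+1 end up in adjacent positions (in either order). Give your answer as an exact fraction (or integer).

For each i ∈ {1,…,8}, let Xᵢ = 1 if i and i+1 are adjacent. P(Xᵢ=1) = 2·(9−1)!/9! = 2/9.
By linearity, E[ΣXᵢ] = (8)·(2/9) = 16/9.

16/9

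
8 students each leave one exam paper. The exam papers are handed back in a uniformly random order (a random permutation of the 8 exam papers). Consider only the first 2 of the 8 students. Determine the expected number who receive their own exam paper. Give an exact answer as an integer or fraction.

1/4

Let Xᵢ = 1 if person i gets their own exam paper. For each i, P(Xᵢ=1) = 1/8.
By linearity of expectation, E[X₁+…+X_2] = 2·(1/8) = 1/4.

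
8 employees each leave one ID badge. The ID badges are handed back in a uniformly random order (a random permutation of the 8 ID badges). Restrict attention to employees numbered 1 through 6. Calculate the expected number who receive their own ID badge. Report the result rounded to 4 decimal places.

0.7500

Let Xᵢ = 1 if person i gets their own ID badge. For each i, P(Xᵢ=1) = 1/8.
By linearity of expectation, E[X₁+…+X_6] = 6·(1/8) = 3/4.
≈ 0.7500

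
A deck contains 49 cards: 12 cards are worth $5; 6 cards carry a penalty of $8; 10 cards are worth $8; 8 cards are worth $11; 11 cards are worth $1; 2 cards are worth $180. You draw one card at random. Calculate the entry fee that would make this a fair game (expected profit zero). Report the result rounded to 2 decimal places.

E[payout] = (12/49)·5 + (6/49)·(-8) + (10/49)·8 + (8/49)·11 + (11/49)·1 + (2/49)·180 = 551/49
Fair fee = E[payout] = 551/49 ≈ $11.24

$11.24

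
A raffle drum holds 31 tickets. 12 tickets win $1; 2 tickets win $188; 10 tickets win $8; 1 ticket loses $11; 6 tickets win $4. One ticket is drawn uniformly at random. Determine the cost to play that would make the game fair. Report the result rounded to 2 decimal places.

$15.52

E[payout] = (12/31)·1 + (2/31)·188 + (10/31)·8 + (1/31)·(-11) + (6/31)·4 = 481/31
Fair fee = E[payout] = 481/31 ≈ $15.52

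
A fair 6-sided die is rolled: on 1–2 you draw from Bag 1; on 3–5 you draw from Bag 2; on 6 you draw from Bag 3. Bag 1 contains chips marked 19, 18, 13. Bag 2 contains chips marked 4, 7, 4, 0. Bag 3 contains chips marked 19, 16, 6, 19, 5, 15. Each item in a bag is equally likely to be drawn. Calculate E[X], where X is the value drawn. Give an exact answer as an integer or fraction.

E[X | Bag 1] = (19 + 18 + 13)/3 = 50/3
E[X | Bag 2] = (4 + 7 + 4 + 0)/4 = 15/4
E[X | Bag 3] = (19 + 16 + 6 + 19 + 5 + 15)/6 = 40/3
E[X] = (1/3)·50/3 + (1/2)·15/4 + (1/6)·40/3 = 695/72

695/72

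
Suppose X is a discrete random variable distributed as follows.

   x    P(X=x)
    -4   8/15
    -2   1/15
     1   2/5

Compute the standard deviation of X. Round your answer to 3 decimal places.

2.391

E[X] = -28/15, E[X²] = 46/5
Var(X) = E[X²] − (E[X])² = 46/5 − 784/225 = 1286/225
SD(X) = √(1286/225) ≈ 2.391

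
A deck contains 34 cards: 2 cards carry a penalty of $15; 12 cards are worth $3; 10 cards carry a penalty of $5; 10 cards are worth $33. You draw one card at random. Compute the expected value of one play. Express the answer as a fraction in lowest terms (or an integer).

143/17 dollars

E[payout] = (2/34)·(-15) + (12/34)·3 + (10/34)·(-5) + (10/34)·33 = 143/17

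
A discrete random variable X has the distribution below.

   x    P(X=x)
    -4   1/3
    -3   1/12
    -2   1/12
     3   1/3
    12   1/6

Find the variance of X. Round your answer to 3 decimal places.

31.854

E[X] = (1/3)·(-4) + (1/12)·(-3) + (1/12)·(-2) + (1/3)·3 + (1/6)·12 = 5/4
E[X²] = (1/3)·16 + (1/12)·9 + (1/12)·4 + (1/3)·9 + (1/6)·144 = 401/12
Var(X) = 401/12 − (5/4)² = 1529/48 ≈ 31.854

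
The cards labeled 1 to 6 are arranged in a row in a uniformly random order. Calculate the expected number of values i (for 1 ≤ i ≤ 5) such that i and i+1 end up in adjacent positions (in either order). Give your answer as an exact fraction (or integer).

For each i ∈ {1,…,5}, let Xᵢ = 1 if i and i+1 are adjacent. P(Xᵢ=1) = 2·(6−1)!/6! = 2/6.
By linearity, E[ΣXᵢ] = (5)·(2/6) = 5/3.

5/3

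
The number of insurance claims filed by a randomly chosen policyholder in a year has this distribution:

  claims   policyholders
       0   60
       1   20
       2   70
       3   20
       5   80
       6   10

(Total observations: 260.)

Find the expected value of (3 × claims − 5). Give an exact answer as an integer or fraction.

Total = 260, so P(claims=0) = 60/260, etc.
E[3x-5] = (3/13)·(-5) + (1/13)·(-2) + (7/26)·1 + (1/13)·4 + (4/13)·10 + (1/26)·13
     = 37/13

37/13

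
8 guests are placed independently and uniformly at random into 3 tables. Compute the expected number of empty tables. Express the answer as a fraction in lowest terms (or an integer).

256/2187

Let Xⱼ=1 if table j is empty. P(Xⱼ=1) = ((3-1)/3)^8 = 256/6561.
By linearity, E[#empty] = 3·256/6561 = 256/2187.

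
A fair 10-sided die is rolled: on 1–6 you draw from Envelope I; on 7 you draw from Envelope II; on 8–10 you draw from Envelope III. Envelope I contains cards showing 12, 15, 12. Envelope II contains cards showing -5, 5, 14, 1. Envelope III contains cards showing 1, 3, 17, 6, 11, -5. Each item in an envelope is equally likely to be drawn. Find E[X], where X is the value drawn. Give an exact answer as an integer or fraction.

393/40

E[X | Envelope I] = (12 + 15 + 12)/3 = 13
E[X | Envelope II] = (-5 + 5 + 14 + 1)/4 = 15/4
E[X | Envelope III] = (1 + 3 + 17 + 6 + 11 − 5)/6 = 11/2
E[X] = (3/5)·13 + (1/10)·15/4 + (3/10)·11/2 = 393/40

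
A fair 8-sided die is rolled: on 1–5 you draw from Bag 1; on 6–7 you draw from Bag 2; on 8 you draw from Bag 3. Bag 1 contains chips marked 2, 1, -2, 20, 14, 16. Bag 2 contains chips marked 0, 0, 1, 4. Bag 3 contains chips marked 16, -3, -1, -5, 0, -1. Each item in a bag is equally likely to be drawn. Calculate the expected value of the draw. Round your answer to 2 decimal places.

5.75

E[X | Bag 1] = (2 + 1 − 2 + 20 + 14 + 16)/6 = 17/2
E[X | Bag 2] = (0 + 0 + 1 + 4)/4 = 5/4
E[X | Bag 3] = (16 − 3 − 1 − 5 + 0 − 1)/6 = 1
E[X] = (5/8)·17/2 + (1/4)·5/4 + (1/8)·1 = 23/4 ≈ 5.75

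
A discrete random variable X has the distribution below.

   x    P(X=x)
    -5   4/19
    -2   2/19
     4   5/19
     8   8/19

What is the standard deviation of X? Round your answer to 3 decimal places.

5.184

E[X] = 60/19, E[X²] = 700/19
Var(X) = E[X²] − (E[X])² = 700/19 − 3600/361 = 9700/361
SD(X) = √(9700/361) ≈ 5.184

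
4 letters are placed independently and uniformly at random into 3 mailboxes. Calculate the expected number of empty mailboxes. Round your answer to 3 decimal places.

0.593

Let Xⱼ=1 if mailbox j is empty. P(Xⱼ=1) = ((3-1)/3)^4 = 16/81.
By linearity, E[#empty] = 3·16/81 = 16/27.
≈ 0.593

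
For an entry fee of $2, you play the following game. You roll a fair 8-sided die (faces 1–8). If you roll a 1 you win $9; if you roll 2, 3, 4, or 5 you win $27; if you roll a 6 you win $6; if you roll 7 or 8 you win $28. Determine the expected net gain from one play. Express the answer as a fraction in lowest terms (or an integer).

163/8 dollars

E[payout] = (1/8)·6 + (1/8)·9 + (1/2)·27 + (1/4)·28 = 179/8
Expected profit = 179/8 − 2 = 163/8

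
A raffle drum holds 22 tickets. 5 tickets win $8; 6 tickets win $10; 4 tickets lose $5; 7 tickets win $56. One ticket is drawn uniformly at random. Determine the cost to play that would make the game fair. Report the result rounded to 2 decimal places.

$21.45

E[payout] = (5/22)·8 + (6/22)·10 + (4/22)·(-5) + (7/22)·56 = 236/11
Fair fee = E[payout] = 236/11 ≈ $21.45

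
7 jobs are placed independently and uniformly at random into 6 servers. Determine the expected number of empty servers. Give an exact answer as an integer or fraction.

Let Xⱼ=1 if server j is empty. P(Xⱼ=1) = ((6-1)/6)^7 = 78125/279936.
By linearity, E[#empty] = 6·78125/279936 = 78125/46656.

78125/46656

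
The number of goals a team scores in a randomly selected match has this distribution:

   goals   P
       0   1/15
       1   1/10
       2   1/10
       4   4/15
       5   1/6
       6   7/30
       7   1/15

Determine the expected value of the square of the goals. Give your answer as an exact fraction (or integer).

103/5

E[X²] = (1/15)·0 + (1/10)·1 + (1/10)·4 + (4/15)·16 + (1/6)·25 + (7/30)·36 + (1/15)·49
     = 103/5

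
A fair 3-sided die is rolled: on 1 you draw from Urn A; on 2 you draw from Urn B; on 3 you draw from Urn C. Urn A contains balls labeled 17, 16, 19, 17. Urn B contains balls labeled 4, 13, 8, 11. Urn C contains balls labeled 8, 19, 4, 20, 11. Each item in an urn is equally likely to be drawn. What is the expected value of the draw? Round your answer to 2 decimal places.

12.88

E[X | Urn A] = (17 + 16 + 19 + 17)/4 = 69/4
E[X | Urn B] = (4 + 13 + 8 + 11)/4 = 9
E[X | Urn C] = (8 + 19 + 4 + 20 + 11)/5 = 62/5
E[X] = (1/3)·69/4 + (1/3)·9 + (1/3)·62/5 = 773/60 ≈ 12.88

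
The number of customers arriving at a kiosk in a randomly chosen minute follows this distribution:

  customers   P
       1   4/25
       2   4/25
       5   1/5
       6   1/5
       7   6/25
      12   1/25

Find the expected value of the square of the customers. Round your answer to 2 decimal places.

E[X²] = (4/25)·1 + (4/25)·4 + (1/5)·25 + (1/5)·36 + (6/25)·49 + (1/25)·144
     = 763/25 ≈ 30.52

30.52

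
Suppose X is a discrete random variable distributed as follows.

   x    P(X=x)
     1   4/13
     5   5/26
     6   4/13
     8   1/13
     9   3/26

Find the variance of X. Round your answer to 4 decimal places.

7.7160

E[X] = (4/13)·1 + (5/26)·5 + (4/13)·6 + (1/13)·8 + (3/26)·9 = 62/13
E[X²] = (4/13)·1 + (5/26)·25 + (4/13)·36 + (1/13)·64 + (3/26)·81 = 396/13
Var(X) = 396/13 − (62/13)² = 1304/169 ≈ 7.7160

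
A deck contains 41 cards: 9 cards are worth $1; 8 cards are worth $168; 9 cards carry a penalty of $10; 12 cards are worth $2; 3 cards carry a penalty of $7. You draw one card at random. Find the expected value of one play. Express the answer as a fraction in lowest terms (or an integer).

E[payout] = (9/41)·1 + (8/41)·168 + (9/41)·(-10) + (12/41)·2 + (3/41)·(-7) = 1266/41

1266/41 dollars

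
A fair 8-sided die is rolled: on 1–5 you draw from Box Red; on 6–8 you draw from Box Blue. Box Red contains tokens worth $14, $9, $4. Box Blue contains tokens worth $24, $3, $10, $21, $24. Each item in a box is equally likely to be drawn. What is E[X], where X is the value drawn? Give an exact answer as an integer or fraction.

E[X | Box Red] = (14 + 9 + 4)/3 = 9
E[X | Box Blue] = (24 + 3 + 10 + 21 + 24)/5 = 82/5
E[X] = (5/8)·9 + (3/8)·82/5 = 471/40

471/40 dollars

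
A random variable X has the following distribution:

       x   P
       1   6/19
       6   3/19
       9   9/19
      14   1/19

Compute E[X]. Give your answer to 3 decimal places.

6.263

E[X] = (6/19)·1 + (3/19)·6 + (9/19)·9 + (1/19)·14
     = 119/19 ≈ 6.263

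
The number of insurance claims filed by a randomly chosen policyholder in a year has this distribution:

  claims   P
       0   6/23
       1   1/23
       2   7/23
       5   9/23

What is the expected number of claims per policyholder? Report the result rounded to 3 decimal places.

2.609

E[X] = (6/23)·0 + (1/23)·1 + (7/23)·2 + (9/23)·5
     = 60/23 ≈ 2.609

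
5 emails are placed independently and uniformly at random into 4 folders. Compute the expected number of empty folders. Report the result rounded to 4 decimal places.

0.9492

Let Xⱼ=1 if folder j is empty. P(Xⱼ=1) = ((4-1)/4)^5 = 243/1024.
By linearity, E[#empty] = 4·243/1024 = 243/256.
≈ 0.9492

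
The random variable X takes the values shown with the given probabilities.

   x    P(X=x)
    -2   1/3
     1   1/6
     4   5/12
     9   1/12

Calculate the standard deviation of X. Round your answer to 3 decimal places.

3.353

E[X] = 23/12, E[X²] = 179/12
Var(X) = E[X²] − (E[X])² = 179/12 − 529/144 = 1619/144
SD(X) = √(1619/144) ≈ 3.353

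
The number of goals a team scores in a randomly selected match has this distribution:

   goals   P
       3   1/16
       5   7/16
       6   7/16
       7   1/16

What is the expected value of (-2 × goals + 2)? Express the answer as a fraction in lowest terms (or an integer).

-71/8

E[-2x+2] = (1/16)·(-4) + (7/16)·(-8) + (7/16)·(-10) + (1/16)·(-12)
     = -71/8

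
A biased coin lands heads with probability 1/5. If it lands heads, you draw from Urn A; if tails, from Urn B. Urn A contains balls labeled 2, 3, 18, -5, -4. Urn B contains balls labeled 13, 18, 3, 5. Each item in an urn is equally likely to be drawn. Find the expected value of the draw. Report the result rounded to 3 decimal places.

8.360

E[X | Urn A] = (2 + 3 + 18 − 5 − 4)/5 = 14/5
E[X | Urn B] = (13 + 18 + 3 + 5)/4 = 39/4
E[X] = (1/5)·14/5 + (4/5)·39/4 = 209/25 ≈ 8.360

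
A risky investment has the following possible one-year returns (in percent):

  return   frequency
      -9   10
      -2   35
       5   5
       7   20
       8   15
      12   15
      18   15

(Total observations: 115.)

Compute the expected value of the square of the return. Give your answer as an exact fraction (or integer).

Total = 115, so P(return=-9) = 10/115, etc.
E[X²] = (2/23)·81 + (7/23)·4 + (1/23)·25 + (4/23)·49 + (3/23)·64 + (3/23)·144 + (3/23)·324
     = 2007/23

2007/23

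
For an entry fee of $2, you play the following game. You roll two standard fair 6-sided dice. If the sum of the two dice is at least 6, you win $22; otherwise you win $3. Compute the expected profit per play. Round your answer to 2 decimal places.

E[payout] = (5/18)·3 + (13/18)·22 = 301/18
Expected profit = 301/18 − 2 = 265/18 ≈ $14.72

$14.72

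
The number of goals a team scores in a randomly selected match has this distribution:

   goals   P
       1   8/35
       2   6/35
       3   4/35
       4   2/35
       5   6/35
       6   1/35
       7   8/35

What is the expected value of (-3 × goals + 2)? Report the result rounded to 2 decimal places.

E[-3x+2] = (8/35)·(-1) + (6/35)·(-4) + (4/35)·(-7) + (2/35)·(-10) + (6/35)·(-13) + (1/35)·(-16) + (8/35)·(-19)
     = -326/35 ≈ -9.31

-9.31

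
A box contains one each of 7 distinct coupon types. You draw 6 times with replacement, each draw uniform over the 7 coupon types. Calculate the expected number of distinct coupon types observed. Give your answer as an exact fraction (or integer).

70993/16807

Let Xⱼ=1 if type j appears at least once. P(Xⱼ=1) = 1 − ((7−1)/7)^6 = 70993/117649.
E[#distinct] = 7·70993/117649 = 70993/16807.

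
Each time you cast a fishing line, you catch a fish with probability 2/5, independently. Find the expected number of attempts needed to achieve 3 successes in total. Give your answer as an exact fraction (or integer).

15/2

By linearity (sum of 3 independent geometric waits), E[trials] = 3/p = 3/(2/5) = 15/2.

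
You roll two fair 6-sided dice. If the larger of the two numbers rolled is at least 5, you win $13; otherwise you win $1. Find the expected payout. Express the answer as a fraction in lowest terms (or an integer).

E[payout] = (4/9)·1 + (5/9)·13 = 23/3

23/3 dollars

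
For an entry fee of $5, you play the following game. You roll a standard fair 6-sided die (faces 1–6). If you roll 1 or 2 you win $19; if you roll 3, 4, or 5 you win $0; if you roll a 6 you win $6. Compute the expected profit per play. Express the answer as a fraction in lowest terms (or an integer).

E[payout] = (1/2)·0 + (1/6)·6 + (1/3)·19 = 22/3
Expected profit = 22/3 − 5 = 7/3

7/3 dollars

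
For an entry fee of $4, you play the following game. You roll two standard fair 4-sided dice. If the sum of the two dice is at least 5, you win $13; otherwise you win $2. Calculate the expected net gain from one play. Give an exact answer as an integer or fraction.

39/8 dollars

E[payout] = (3/8)·2 + (5/8)·13 = 71/8
Expected profit = 71/8 − 4 = 39/8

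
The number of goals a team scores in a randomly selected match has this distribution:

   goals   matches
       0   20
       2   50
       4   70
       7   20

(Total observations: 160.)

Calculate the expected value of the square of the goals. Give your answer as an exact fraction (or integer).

115/8

Total = 160, so P(goals=0) = 20/160, etc.
E[X²] = (1/8)·0 + (5/16)·4 + (7/16)·16 + (1/8)·49
     = 115/8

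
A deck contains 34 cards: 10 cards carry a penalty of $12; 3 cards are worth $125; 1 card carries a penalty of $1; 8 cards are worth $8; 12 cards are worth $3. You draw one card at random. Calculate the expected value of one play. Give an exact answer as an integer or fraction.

177/17 dollars

E[payout] = (10/34)·(-12) + (3/34)·125 + (1/34)·(-1) + (8/34)·8 + (12/34)·3 = 177/17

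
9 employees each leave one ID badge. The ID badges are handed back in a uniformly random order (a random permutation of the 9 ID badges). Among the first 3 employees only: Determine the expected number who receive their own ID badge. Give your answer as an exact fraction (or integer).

Let Xᵢ = 1 if person i gets their own ID badge. For each i, P(Xᵢ=1) = 1/9.
By linearity of expectation, E[X₁+…+X_3] = 3·(1/9) = 1/3.

1/3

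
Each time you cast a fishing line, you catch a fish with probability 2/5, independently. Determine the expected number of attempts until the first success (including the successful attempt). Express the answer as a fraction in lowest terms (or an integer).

For a geometric distribution, E[trials] = 1/p = 1/(2/5) = 5/2.

5/2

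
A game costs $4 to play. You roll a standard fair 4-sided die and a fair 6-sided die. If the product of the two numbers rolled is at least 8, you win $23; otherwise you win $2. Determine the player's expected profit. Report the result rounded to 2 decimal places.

E[payout] = (1/2)·2 + (1/2)·23 = 25/2
Expected profit = 25/2 − 4 = 17/2 ≈ $8.50

$8.50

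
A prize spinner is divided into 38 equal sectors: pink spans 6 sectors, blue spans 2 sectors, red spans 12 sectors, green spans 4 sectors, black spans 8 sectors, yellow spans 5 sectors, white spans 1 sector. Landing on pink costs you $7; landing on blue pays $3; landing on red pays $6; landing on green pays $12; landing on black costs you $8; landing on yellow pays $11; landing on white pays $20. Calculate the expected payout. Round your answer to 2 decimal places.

E[payout] = (6/38)·(-7) + (2/38)·3 + (12/38)·6 + (4/38)·12 + (8/38)·(-8) + (5/38)·11 + (1/38)·20 = 5/2
≈ $2.50

$2.50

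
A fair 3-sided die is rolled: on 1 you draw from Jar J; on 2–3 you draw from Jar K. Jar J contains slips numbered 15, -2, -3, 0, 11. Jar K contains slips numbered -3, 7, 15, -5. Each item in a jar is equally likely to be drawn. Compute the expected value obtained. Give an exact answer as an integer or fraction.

56/15

E[X | Jar J] = (15 − 2 − 3 + 0 + 11)/5 = 21/5
E[X | Jar K] = (-3 + 7 + 15 − 5)/4 = 7/2
E[X] = (1/3)·21/5 + (2/3)·7/2 = 56/15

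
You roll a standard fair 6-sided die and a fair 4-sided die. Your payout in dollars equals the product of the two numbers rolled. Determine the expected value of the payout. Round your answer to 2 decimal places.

Distribution of the product of the two numbers rolled: 1 w.p. 1/24, 2 w.p. 1/12, 3 w.p. 1/12, 4 w.p. 1/8, 5 w.p. 1/24, 6 w.p. 1/8, …
E[payout] = (1/24)·1 + (1/12)·2 + (1/12)·3 + (1/8)·4 + (1/24)·5 + (1/8)·6 + (1/12)·8 + (1/24)·9 + (1/24)·10 + (1/8)·12 + (1/24)·15 + (1/24)·16 + (1/24)·18 + (1/24)·20 + (1/24)·24 = 35/4
≈ $8.75

$8.75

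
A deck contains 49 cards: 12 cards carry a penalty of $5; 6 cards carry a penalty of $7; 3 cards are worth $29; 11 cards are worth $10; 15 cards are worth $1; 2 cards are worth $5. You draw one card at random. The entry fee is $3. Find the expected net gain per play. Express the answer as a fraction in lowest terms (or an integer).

-27/49 dollars

E[payout] = (12/49)·(-5) + (6/49)·(-7) + (3/49)·29 + (11/49)·10 + (15/49)·1 + (2/49)·5 = 120/49
Expected profit = 120/49 − 3 = -27/49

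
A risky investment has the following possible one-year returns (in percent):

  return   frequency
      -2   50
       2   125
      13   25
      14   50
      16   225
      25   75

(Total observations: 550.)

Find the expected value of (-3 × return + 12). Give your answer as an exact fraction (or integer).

-267/11

Total = 550, so P(return=-2) = 50/550, etc.
E[-3x+12] = (1/11)·18 + (5/22)·6 + (1/22)·(-27) + (1/11)·(-30) + (9/22)·(-36) + (3/22)·(-63)
     = -267/11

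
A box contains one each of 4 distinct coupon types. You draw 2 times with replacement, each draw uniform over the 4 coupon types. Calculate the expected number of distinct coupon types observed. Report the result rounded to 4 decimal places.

1.7500

Let Xⱼ=1 if type j appears at least once. P(Xⱼ=1) = 1 − ((4−1)/4)^2 = 7/16.
E[#distinct] = 4·7/16 = 7/4.
≈ 1.7500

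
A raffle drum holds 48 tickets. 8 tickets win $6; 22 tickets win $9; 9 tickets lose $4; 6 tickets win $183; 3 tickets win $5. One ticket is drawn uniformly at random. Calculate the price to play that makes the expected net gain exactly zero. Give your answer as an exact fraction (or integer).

E[payout] = (8/48)·6 + (22/48)·9 + (9/48)·(-4) + (6/48)·183 + (3/48)·5 = 441/16
Fair fee = E[payout] = 441/16

441/16 dollars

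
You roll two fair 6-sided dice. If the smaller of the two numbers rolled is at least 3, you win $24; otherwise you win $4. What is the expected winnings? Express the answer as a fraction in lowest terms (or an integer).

116/9 dollars

E[payout] = (5/9)·4 + (4/9)·24 = 116/9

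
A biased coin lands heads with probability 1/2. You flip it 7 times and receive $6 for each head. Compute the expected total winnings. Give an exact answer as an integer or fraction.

$21

E[#heads] = 7·1/2 = 7/2 (linearity over flips).
E[winnings] = 6·7/2 = 21.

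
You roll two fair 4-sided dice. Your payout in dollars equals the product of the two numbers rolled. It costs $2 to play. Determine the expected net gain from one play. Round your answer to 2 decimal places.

Distribution of the product of the two numbers rolled: 1 w.p. 1/16, 2 w.p. 1/8, 3 w.p. 1/8, 4 w.p. 3/16, 6 w.p. 1/8, 8 w.p. 1/8, …
E[payout] = (1/16)·1 + (1/8)·2 + (1/8)·3 + (3/16)·4 + (1/8)·6 + (1/8)·8 + (1/16)·9 + (1/8)·12 + (1/16)·16 = 25/4
Expected profit = 25/4 − 2 = 17/4 ≈ $4.25

$4.25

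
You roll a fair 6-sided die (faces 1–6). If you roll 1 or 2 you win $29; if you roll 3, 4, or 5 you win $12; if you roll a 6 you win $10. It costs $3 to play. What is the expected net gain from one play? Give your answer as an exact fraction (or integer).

E[payout] = (1/6)·10 + (1/2)·12 + (1/3)·29 = 52/3
Expected profit = 52/3 − 3 = 43/3

43/3 dollars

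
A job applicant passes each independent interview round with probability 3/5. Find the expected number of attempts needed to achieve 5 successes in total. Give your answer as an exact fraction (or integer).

25/3

By linearity (sum of 5 independent geometric waits), E[trials] = 5/p = 5/(3/5) = 25/3.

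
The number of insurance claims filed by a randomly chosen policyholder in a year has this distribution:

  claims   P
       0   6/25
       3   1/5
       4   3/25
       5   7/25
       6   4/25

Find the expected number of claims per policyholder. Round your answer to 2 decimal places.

E[X] = (6/25)·0 + (1/5)·3 + (3/25)·4 + (7/25)·5 + (4/25)·6
     = 86/25 ≈ 3.44

3.44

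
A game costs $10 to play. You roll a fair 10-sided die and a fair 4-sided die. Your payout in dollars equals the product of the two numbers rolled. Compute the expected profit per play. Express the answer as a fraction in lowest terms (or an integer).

Distribution of the product of the two numbers rolled: 1 w.p. 1/40, 2 w.p. 1/20, 3 w.p. 1/20, 4 w.p. 3/40, 5 w.p. 1/40, 6 w.p. 3/40, …
E[payout] = (1/40)·1 + (1/20)·2 + (1/20)·3 + (3/40)·4 + (1/40)·5 + (3/40)·6 + (1/40)·7 + (3/40)·8 + (1/20)·9 + (1/20)·10 + (3/40)·12 + (1/40)·14 + (1/40)·15 + (1/20)·16 + (1/20)·18 + (1/20)·20 + (1/40)·21 + (1/20)·24 + (1/40)·27 + (1/40)·28 + (1/40)·30 + (1/40)·32 + (1/40)·36 + (1/40)·40 = 55/4
Expected profit = 55/4 − 10 = 15/4

15/4 dollars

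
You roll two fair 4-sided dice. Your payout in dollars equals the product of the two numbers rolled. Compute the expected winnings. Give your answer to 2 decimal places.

Distribution of the product of the two numbers rolled: 1 w.p. 1/16, 2 w.p. 1/8, 3 w.p. 1/8, 4 w.p. 3/16, 6 w.p. 1/8, 8 w.p. 1/8, …
E[payout] = (1/16)·1 + (1/8)·2 + (1/8)·3 + (3/16)·4 + (1/8)·6 + (1/8)·8 + (1/16)·9 + (1/8)·12 + (1/16)·16 = 25/4
≈ $6.25

$6.25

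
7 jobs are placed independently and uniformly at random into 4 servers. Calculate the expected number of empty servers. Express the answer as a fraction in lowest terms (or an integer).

2187/4096

Let Xⱼ=1 if server j is empty. P(Xⱼ=1) = ((4-1)/4)^7 = 2187/16384.
By linearity, E[#empty] = 4·2187/16384 = 2187/4096.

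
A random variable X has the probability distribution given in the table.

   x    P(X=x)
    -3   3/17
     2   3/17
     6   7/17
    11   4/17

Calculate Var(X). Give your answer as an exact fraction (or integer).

6286/289

E[X] = (3/17)·(-3) + (3/17)·2 + (7/17)·6 + (4/17)·11 = 83/17
E[X²] = (3/17)·9 + (3/17)·4 + (7/17)·36 + (4/17)·121 = 775/17
Var(X) = 775/17 − (83/17)² = 6286/289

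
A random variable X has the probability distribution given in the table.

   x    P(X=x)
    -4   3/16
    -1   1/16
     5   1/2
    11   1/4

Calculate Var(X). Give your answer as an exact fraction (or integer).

6687/256

E[X] = (3/16)·(-4) + (1/16)·(-1) + (1/2)·5 + (1/4)·11 = 71/16
E[X²] = (3/16)·16 + (1/16)·1 + (1/2)·25 + (1/4)·121 = 733/16
Var(X) = 733/16 − (71/16)² = 6687/256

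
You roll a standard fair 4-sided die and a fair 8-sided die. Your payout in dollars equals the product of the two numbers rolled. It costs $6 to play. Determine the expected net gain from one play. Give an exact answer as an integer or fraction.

21/4 dollars

Distribution of the product of the two numbers rolled: 1 w.p. 1/32, 2 w.p. 1/16, 3 w.p. 1/16, 4 w.p. 3/32, 5 w.p. 1/32, 6 w.p. 3/32, …
E[payout] = (1/32)·1 + (1/16)·2 + (1/16)·3 + (3/32)·4 + (1/32)·5 + (3/32)·6 + (1/32)·7 + (3/32)·8 + (1/32)·9 + (1/32)·10 + (3/32)·12 + (1/32)·14 + (1/32)·15 + (1/16)·16 + (1/32)·18 + (1/32)·20 + (1/32)·21 + (1/16)·24 + (1/32)·28 + (1/32)·32 = 45/4
Expected profit = 45/4 − 6 = 21/4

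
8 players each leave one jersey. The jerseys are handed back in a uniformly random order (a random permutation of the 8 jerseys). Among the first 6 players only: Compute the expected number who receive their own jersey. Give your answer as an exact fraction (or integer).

3/4

Let Xᵢ = 1 if person i gets their own jersey. For each i, P(Xᵢ=1) = 1/8.
By linearity of expectation, E[X₁+…+X_6] = 6·(1/8) = 3/4.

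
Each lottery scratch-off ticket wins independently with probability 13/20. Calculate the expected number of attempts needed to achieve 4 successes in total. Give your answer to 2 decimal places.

6.15

By linearity (sum of 4 independent geometric waits), E[trials] = 4/p = 4/(13/20) = 80/13.
≈ 6.15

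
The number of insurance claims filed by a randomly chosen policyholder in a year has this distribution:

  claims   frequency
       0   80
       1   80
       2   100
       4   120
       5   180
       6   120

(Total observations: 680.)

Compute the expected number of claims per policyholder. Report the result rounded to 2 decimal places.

3.50

Total = 680, so P(claims=0) = 80/680, etc.
E[X] = (2/17)·0 + (2/17)·1 + (5/34)·2 + (3/17)·4 + (9/34)·5 + (3/17)·6
     = 7/2 ≈ 3.50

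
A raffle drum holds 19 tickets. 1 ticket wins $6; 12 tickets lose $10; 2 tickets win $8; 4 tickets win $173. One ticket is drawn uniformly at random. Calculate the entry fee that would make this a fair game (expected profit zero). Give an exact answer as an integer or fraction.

594/19 dollars

E[payout] = (1/19)·6 + (12/19)·(-10) + (2/19)·8 + (4/19)·173 = 594/19
Fair fee = E[payout] = 594/19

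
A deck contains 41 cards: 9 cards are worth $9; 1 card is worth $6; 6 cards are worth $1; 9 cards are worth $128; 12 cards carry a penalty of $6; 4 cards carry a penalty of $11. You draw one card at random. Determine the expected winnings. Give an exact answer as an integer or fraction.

E[payout] = (9/41)·9 + (1/41)·6 + (6/41)·1 + (9/41)·128 + (12/41)·(-6) + (4/41)·(-11) = 1129/41

1129/41 dollars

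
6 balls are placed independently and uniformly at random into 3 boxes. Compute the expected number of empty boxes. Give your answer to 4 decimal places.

0.2634

Let Xⱼ=1 if box j is empty. P(Xⱼ=1) = ((3-1)/3)^6 = 64/729.
By linearity, E[#empty] = 3·64/729 = 64/243.
≈ 0.2634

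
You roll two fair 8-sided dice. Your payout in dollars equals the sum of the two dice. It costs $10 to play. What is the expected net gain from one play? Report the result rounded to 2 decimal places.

Distribution of the sum of the two dice: 2 w.p. 1/64, 3 w.p. 1/32, 4 w.p. 3/64, 5 w.p. 1/16, 6 w.p. 5/64, 7 w.p. 3/32, …
E[payout] = (1/64)·2 + (1/32)·3 + (3/64)·4 + (1/16)·5 + (5/64)·6 + (3/32)·7 + (7/64)·8 + (1/8)·9 + (7/64)·10 + (3/32)·11 + (5/64)·12 + (1/16)·13 + (3/64)·14 + (1/32)·15 + (1/64)·16 = 9
Expected profit = 9 − 10 = -1 ≈ -$1.00

-$1.00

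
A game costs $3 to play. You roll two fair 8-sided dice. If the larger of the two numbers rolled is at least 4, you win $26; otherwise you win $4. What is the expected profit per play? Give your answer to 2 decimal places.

$19.91

E[payout] = (9/64)·4 + (55/64)·26 = 733/32
Expected profit = 733/32 − 3 = 637/32 ≈ $19.91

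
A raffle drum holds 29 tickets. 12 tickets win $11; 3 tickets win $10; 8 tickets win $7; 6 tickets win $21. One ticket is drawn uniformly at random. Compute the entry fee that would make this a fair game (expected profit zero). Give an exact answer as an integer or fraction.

344/29 dollars

E[payout] = (12/29)·11 + (3/29)·10 + (8/29)·7 + (6/29)·21 = 344/29
Fair fee = E[payout] = 344/29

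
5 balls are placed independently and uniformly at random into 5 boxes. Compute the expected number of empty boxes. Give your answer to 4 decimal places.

Let Xⱼ=1 if box j is empty. P(Xⱼ=1) = ((5-1)/5)^5 = 1024/3125.
By linearity, E[#empty] = 5·1024/3125 = 1024/625.
≈ 1.6384

1.6384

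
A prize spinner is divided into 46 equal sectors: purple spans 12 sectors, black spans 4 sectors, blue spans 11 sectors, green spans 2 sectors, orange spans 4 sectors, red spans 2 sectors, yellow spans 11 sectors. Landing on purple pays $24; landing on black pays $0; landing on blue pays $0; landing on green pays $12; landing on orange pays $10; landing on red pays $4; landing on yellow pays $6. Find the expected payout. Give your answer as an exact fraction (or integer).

213/23 dollars

E[payout] = (12/46)·24 + (4/46)·0 + (11/46)·0 + (2/46)·12 + (4/46)·10 + (2/46)·4 + (11/46)·6 = 213/23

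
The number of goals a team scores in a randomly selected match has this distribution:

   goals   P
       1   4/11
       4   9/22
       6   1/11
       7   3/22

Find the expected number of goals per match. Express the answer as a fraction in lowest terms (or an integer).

E[X] = (4/11)·1 + (9/22)·4 + (1/11)·6 + (3/22)·7
     = 7/2

7/2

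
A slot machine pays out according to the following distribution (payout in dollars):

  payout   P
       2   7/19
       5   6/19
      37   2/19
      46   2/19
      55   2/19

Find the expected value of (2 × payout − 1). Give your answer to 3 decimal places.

32.684

E[2x-1] = (7/19)·3 + (6/19)·9 + (2/19)·73 + (2/19)·91 + (2/19)·109
     = 621/19 ≈ 32.684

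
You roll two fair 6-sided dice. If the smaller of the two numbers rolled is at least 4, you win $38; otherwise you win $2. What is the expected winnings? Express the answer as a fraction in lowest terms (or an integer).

$11

E[payout] = (3/4)·2 + (1/4)·38 = 11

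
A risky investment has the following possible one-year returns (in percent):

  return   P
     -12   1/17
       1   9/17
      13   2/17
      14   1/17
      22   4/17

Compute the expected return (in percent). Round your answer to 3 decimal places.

E[X] = (1/17)·(-12) + (9/17)·1 + (2/17)·13 + (1/17)·14 + (4/17)·22
     = 125/17 ≈ 7.353

7.353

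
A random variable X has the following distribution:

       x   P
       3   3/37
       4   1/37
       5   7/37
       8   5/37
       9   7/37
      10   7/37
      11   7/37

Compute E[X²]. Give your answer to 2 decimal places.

71.68

E[X²] = (3/37)·9 + (1/37)·16 + (7/37)·25 + (5/37)·64 + (7/37)·81 + (7/37)·100 + (7/37)·121
     = 2652/37 ≈ 71.68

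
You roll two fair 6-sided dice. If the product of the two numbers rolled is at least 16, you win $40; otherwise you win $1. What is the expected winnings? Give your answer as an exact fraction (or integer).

E[payout] = (25/36)·1 + (11/36)·40 = 155/12

155/12 dollars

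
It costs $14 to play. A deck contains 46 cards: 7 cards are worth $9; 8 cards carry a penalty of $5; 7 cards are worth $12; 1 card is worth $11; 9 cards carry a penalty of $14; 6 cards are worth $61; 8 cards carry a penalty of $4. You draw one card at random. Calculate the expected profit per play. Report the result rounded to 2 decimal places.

E[payout] = (7/46)·9 + (8/46)·(-5) + (7/46)·12 + (1/46)·11 + (9/46)·(-14) + (6/46)·61 + (8/46)·(-4) = 163/23
Expected profit = 163/23 − 14 = -159/23 ≈ -$6.91

-$6.91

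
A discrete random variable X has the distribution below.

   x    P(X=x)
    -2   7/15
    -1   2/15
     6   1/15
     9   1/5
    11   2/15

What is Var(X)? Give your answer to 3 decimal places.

29.973

E[X] = (7/15)·(-2) + (2/15)·(-1) + (1/15)·6 + (1/5)·9 + (2/15)·11 = 13/5
E[X²] = (7/15)·4 + (2/15)·1 + (1/15)·36 + (1/5)·81 + (2/15)·121 = 551/15
Var(X) = 551/15 − (13/5)² = 2248/75 ≈ 29.973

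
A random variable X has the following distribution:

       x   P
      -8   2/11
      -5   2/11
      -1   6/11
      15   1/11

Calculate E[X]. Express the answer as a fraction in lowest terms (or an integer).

E[X] = (2/11)·(-8) + (2/11)·(-5) + (6/11)·(-1) + (1/11)·15
     = -17/11

-17/11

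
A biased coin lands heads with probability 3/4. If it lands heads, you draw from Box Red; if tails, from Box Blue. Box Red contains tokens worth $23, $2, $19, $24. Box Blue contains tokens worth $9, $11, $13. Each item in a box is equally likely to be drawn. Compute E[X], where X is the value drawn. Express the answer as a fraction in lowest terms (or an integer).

E[X | Box Red] = (23 + 2 + 19 + 24)/4 = 17
E[X | Box Blue] = (9 + 11 + 13)/3 = 11
E[X] = (3/4)·17 + (1/4)·11 = 31/2

31/2 dollars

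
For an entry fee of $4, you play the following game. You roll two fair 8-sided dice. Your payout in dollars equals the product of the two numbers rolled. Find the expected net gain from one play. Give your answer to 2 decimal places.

Distribution of the product of the two numbers rolled: 1 w.p. 1/64, 2 w.p. 1/32, 3 w.p. 1/32, 4 w.p. 3/64, 5 w.p. 1/32, 6 w.p. 1/16, …
E[payout] = (1/64)·1 + (1/32)·2 + (1/32)·3 + (3/64)·4 + (1/32)·5 + (1/16)·6 + (1/32)·7 + (1/16)·8 + (1/64)·9 + (1/32)·10 + (1/16)·12 + (1/32)·14 + (1/32)·15 + (3/64)·16 + (1/32)·18 + (1/32)·20 + (1/32)·21 + (1/16)·24 + (1/64)·25 + (1/32)·28 + (1/32)·30 + (1/32)·32 + (1/32)·35 + (1/64)·36 + (1/32)·40 + (1/32)·42 + (1/32)·48 + (1/64)·49 + (1/32)·56 + (1/64)·64 = 81/4
Expected profit = 81/4 − 4 = 65/4 ≈ $16.25

$16.25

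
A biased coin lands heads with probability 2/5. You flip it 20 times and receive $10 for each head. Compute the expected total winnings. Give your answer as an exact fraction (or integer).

$80

E[#heads] = 20·2/5 = 8 (linearity over flips).
E[winnings] = 10·8 = 80.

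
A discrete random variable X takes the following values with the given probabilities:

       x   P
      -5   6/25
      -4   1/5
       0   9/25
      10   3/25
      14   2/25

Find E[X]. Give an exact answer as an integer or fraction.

E[X] = (6/25)·(-5) + (1/5)·(-4) + (9/25)·0 + (3/25)·10 + (2/25)·14
     = 8/25

8/25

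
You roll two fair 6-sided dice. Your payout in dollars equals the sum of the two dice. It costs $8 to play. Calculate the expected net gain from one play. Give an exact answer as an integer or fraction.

Distribution of the sum of the two dice: 2 w.p. 1/36, 3 w.p. 1/18, 4 w.p. 1/12, 5 w.p. 1/9, 6 w.p. 5/36, 7 w.p. 1/6, …
E[payout] = (1/36)·2 + (1/18)·3 + (1/12)·4 + (1/9)·5 + (5/36)·6 + (1/6)·7 + (5/36)·8 + (1/9)·9 + (1/12)·10 + (1/18)·11 + (1/36)·12 = 7
Expected profit = 7 − 8 = -1

-$1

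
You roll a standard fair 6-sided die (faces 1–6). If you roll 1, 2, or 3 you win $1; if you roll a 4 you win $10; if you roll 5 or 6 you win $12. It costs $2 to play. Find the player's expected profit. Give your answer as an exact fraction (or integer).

E[payout] = (1/2)·1 + (1/6)·10 + (1/3)·12 = 37/6
Expected profit = 37/6 − 2 = 25/6

25/6 dollars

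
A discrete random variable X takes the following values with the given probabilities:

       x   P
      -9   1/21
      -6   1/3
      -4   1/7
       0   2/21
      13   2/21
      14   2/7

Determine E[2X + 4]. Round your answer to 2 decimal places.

8.48

E[2x+4] = (1/21)·(-14) + (1/3)·(-8) + (1/7)·(-4) + (2/21)·4 + (2/21)·30 + (2/7)·32
     = 178/21 ≈ 8.48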